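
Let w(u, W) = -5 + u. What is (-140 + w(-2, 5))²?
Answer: 21609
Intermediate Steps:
(-140 + w(-2, 5))² = (-140 + (-5 - 2))² = (-140 - 7)² = (-147)² = 21609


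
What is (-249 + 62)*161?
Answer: -30107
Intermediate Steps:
(-249 + 62)*161 = -187*161 = -30107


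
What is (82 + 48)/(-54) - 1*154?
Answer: -4223/27 ≈ -156.41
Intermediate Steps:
(82 + 48)/(-54) - 1*154 = 130*(-1/54) - 154 = -65/27 - 154 = -4223/27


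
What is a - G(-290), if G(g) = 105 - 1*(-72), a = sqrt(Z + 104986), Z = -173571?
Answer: -177 + I*sqrt(68585) ≈ -177.0 + 261.89*I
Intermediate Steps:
a = I*sqrt(68585) (a = sqrt(-173571 + 104986) = sqrt(-68585) = I*sqrt(68585) ≈ 261.89*I)
G(g) = 177 (G(g) = 105 + 72 = 177)
a - G(-290) = I*sqrt(68585) - 1*177 = I*sqrt(68585) - 177 = -177 + I*sqrt(68585)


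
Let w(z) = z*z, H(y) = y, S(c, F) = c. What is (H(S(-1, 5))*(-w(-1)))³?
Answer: 1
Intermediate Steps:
w(z) = z²
(H(S(-1, 5))*(-w(-1)))³ = (-(-1)*(-1)²)³ = (-(-1))³ = (-1*(-1))³ = 1³ = 1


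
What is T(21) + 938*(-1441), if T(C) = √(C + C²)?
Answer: -1351658 + √462 ≈ -1.3516e+6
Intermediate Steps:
T(21) + 938*(-1441) = √(21*(1 + 21)) + 938*(-1441) = √(21*22) - 1351658 = √462 - 1351658 = -1351658 + √462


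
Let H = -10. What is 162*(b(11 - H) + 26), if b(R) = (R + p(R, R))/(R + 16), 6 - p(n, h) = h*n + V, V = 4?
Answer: 88128/37 ≈ 2381.8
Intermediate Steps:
p(n, h) = 2 - h*n (p(n, h) = 6 - (h*n + 4) = 6 - (4 + h*n) = 6 + (-4 - h*n) = 2 - h*n)
b(R) = (2 + R - R²)/(16 + R) (b(R) = (R + (2 - R*R))/(R + 16) = (R + (2 - R²))/(16 + R) = (2 + R - R²)/(16 + R))
162*(b(11 - H) + 26) = 162*((2 + (11 - 1*(-10)) - (11 - 1*(-10))²)/(16 + (11 - 1*(-10))) + 26) = 162*((2 + (11 + 10) - (11 + 10)²)/(16 + (11 + 10)) + 26) = 162*((2 + 21 - 1*21²)/(16 + 21) + 26) = 162*((2 + 21 - 1*441)/37 + 26) = 162*((2 + 21 - 441)/37 + 26) = 162*((1/37)*(-418) + 26) = 162*(-418/37 + 26) = 162*(544/37) = 88128/37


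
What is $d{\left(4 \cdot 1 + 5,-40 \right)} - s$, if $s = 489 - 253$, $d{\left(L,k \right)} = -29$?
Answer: $-265$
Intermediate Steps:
$s = 236$ ($s = 489 - 253 = 236$)
$d{\left(4 \cdot 1 + 5,-40 \right)} - s = -29 - 236 = -265$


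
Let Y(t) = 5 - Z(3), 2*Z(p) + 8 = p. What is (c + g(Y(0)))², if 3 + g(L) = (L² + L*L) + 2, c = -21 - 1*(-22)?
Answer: 50625/4 ≈ 12656.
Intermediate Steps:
Z(p) = -4 + p/2
c = 1 (c = -21 + 22 = 1)
Y(t) = 15/2 (Y(t) = 5 - (-4 + (½)*3) = 5 - (-4 + 3/2) = 5 - 1*(-5/2) = 5 + 5/2 = 15/2)
g(L) = -1 + 2*L² (g(L) = -3 + ((L² + L*L) + 2) = -3 + ((L² + L²) + 2) = -3 + (2*L² + 2) = -3 + (2 + 2*L²) = -1 + 2*L²)
(c + g(Y(0)))² = (1 + (-1 + 2*(15/2)²))² = (1 + (-1 + 2*(225/4)))² = (1 + (-1 + 225/2))² = (1 + 223/2)² = (225/2)² = 50625/4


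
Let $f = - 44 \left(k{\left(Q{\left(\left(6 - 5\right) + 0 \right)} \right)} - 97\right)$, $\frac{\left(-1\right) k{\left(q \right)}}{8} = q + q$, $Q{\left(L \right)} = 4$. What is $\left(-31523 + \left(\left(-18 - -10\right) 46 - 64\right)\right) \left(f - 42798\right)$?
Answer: $1141240870$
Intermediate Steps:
$k{\left(q \right)} = - 16 q$ ($k{\left(q \right)} = - 8 \left(q + q\right) = - 8 \cdot 2 q = - 16 q$)
$f = 7084$ ($f = - 44 \left(\left(-16\right) 4 - 97\right) = - 44 \left(-64 - 97\right) = \left(-44\right) \left(-161\right) = 7084$)
$\left(-31523 + \left(\left(-18 - -10\right) 46 - 64\right)\right) \left(f - 42798\right) = \left(-31523 + \left(\left(-18 - -10\right) 46 - 64\right)\right) \left(7084 - 42798\right) = \left(-31523 + \left(\left(-18 + 10\right) 46 - 64\right)\right) \left(-35714\right) = \left(-31523 - 432\right) \left(-35714\right) = \left(-31955\right) \left(-35714\right) = 1141240870$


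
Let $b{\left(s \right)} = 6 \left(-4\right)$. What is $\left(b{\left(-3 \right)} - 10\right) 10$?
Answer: $-340$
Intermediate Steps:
$b{\left(s \right)} = -24$
$\left(b{\left(-3 \right)} - 10\right) 10 = \left(-24 - 10\right) 10 = \left(-34\right) 10 = -340$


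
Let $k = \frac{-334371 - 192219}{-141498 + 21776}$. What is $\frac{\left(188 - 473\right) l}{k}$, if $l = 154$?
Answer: $- \frac{175153286}{17553} \approx -9978.5$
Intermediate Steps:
$k = \frac{263295}{59861}$ ($k = - \frac{526590}{-119722} = \left(-526590\right) \left(- \frac{1}{119722}\right) = \frac{263295}{59861} \approx 4.3984$)
$\frac{\left(188 - 473\right) l}{k} = \frac{\left(188 - 473\right) 154}{\frac{263295}{59861}} = \left(-285\right) 154 \cdot \frac{59861}{263295} = \left(-43890\right) \frac{59861}{263295} = - \frac{175153286}{17553}$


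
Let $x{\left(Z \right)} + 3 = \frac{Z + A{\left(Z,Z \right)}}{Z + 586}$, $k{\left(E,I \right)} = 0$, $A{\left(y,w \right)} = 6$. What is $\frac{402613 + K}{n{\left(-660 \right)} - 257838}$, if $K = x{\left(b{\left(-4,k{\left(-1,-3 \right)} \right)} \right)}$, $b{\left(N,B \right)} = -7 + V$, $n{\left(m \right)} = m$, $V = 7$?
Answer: $- \frac{117964733}{75739914} \approx -1.5575$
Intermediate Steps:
$b{\left(N,B \right)} = 0$ ($b{\left(N,B \right)} = -7 + 7 = 0$)
$x{\left(Z \right)} = -3 + \frac{6 + Z}{586 + Z}$ ($x{\left(Z \right)} = -3 + \frac{Z + 6}{Z + 586} = -3 + \frac{6 + Z}{586 + Z}$)
$K = - \frac{876}{293}$ ($K = \frac{2 \left(-876 - 0\right)}{586 + 0} = \frac{2 \left(-876 + 0\right)}{586} = 2 \cdot \frac{1}{586} \left(-876\right) = - \frac{876}{293} \approx -2.9898$)
$\frac{402613 + K}{n{\left(-660 \right)} - 257838} = \frac{402613 - \frac{876}{293}}{-660 - 257838} = \frac{117964733}{293 \left(-258498\right)} = \frac{117964733}{293} \left(- \frac{1}{258498}\right) = - \frac{117964733}{75739914}$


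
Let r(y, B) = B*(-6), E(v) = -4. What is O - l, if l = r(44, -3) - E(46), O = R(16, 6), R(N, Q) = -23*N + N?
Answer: -374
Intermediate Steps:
r(y, B) = -6*B
R(N, Q) = -22*N
O = -352 (O = -22*16 = -352)
l = 22 (l = -6*(-3) - 1*(-4) = 18 + 4 = 22)
O - l = -352 - 1*22 = -352 - 22 = -374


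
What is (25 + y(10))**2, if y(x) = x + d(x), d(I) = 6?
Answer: 1681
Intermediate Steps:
y(x) = 6 + x (y(x) = x + 6 = 6 + x)
(25 + y(10))**2 = (25 + (6 + 10))**2 = (25 + 16)**2 = 41**2 = 1681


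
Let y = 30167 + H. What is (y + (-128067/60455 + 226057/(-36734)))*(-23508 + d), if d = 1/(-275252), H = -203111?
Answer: 2485266036164138998537481/611266971750440 ≈ 4.0658e+9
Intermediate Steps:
y = -172944 (y = 30167 - 203111 = -172944)
d = -1/275252 ≈ -3.6330e-6
(y + (-128067/60455 + 226057/(-36734)))*(-23508 + d) = (-172944 + (-128067/60455 + 226057/(-36734)))*(-23508 - 1/275252) = (-172944 + (-128067*1/60455 + 226057*(-1/36734)))*(-6470624017/275252) = (-172944 + (-128067/60455 - 226057/36734))*(-6470624017/275252) = (-172944 - 18370689113/2220753970)*(-6470624017/275252) = -384084445276793/2220753970*(-6470624017/275252) = 2485266036164138998537481/611266971750440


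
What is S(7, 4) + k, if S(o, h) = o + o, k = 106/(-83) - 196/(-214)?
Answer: 121126/8881 ≈ 13.639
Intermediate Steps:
k = -3208/8881 (k = 106*(-1/83) - 196*(-1/214) = -106/83 + 98/107 = -3208/8881 ≈ -0.36122)
S(o, h) = 2*o
S(7, 4) + k = 2*7 - 3208/8881 = 14 - 3208/8881 = 121126/8881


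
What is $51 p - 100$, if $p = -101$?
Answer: $-5251$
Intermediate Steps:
$51 p - 100 = 51 \left(-101\right) - 100 = -5151 - 100 = -5251$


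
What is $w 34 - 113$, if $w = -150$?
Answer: $-5213$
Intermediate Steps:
$w 34 - 113 = \left(-150\right) 34 - 113 = -5100 - 113 = -5213$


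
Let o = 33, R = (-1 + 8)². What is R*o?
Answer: 1617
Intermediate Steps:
R = 49 (R = 7² = 49)
R*o = 49*33 = 1617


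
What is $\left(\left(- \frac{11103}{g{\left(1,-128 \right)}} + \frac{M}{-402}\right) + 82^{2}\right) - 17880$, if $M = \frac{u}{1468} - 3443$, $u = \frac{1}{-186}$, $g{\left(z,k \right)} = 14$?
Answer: $- \frac{9174572806121}{768357072} \approx -11941.0$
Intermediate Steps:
$u = - \frac{1}{186} \approx -0.0053763$
$M = - \frac{940104265}{273048}$ ($M = - \frac{1}{186 \cdot 1468} - 3443 = \left(- \frac{1}{186}\right) \frac{1}{1468} - 3443 = - \frac{1}{273048} - 3443 = - \frac{940104265}{273048} \approx -3443.0$)
$\left(\left(- \frac{11103}{g{\left(1,-128 \right)}} + \frac{M}{-402}\right) + 82^{2}\right) - 17880 = \left(\left(- \frac{11103}{14} - \frac{940104265}{273048 \left(-402\right)}\right) + 82^{2}\right) - 17880 = \left(\left(\left(-11103\right) \frac{1}{14} - - \frac{940104265}{109765296}\right) + 6724\right) - 17880 = \left(\left(- \frac{11103}{14} + \frac{940104265}{109765296}\right) + 6724\right) - 17880 = \left(- \frac{602781310889}{768357072} + 6724\right) - 17880 = \frac{4563651641239}{768357072} - 17880 = - \frac{9174572806121}{768357072}$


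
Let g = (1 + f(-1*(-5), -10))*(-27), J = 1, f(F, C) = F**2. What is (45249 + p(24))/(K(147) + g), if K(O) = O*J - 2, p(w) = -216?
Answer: -45033/557 ≈ -80.849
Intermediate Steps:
g = -702 (g = (1 + (-1*(-5))**2)*(-27) = (1 + 5**2)*(-27) = (1 + 25)*(-27) = 26*(-27) = -702)
K(O) = -2 + O (K(O) = O*1 - 2 = O - 2 = -2 + O)
(45249 + p(24))/(K(147) + g) = (45249 - 216)/((-2 + 147) - 702) = 45033/(145 - 702) = 45033/(-557) = 45033*(-1/557) = -45033/557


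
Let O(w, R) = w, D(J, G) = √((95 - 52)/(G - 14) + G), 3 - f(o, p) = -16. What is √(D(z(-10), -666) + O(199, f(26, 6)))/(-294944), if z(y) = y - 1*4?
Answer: -√(5751100 + 85*I*√76996910)/50140480 ≈ -4.7929e-5 - 3.095e-6*I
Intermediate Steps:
z(y) = -4 + y (z(y) = y - 4 = -4 + y)
f(o, p) = 19 (f(o, p) = 3 - 1*(-16) = 3 + 16 = 19)
D(J, G) = √(G + 43/(-14 + G)) (D(J, G) = √(43/(-14 + G) + G) = √(G + 43/(-14 + G)))
√(D(z(-10), -666) + O(199, f(26, 6)))/(-294944) = √(√((43 - 666*(-14 - 666))/(-14 - 666)) + 199)/(-294944) = √(√((43 - 666*(-680))/(-680)) + 199)*(-1/294944) = √(√(-(43 + 452880)/680) + 199)*(-1/294944) = √(√(-1/680*452923) + 199)*(-1/294944) = √(√(-452923/680) + 199)*(-1/294944) = √(I*√76996910/340 + 199)*(-1/294944) = √(199 + I*√76996910/340)*(-1/294944) = -√(199 + I*√76996910/340)/294944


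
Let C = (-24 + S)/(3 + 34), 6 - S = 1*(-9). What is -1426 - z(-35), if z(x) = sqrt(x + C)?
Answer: -1426 - 2*I*sqrt(12062)/37 ≈ -1426.0 - 5.9366*I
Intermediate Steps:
S = 15 (S = 6 - (-9) = 6 - 1*(-9) = 6 + 9 = 15)
C = -9/37 (C = (-24 + 15)/(3 + 34) = -9/37 ≈ -0.24324)
z(x) = sqrt(-9/37 + x) (z(x) = sqrt(x - 9/37) = sqrt(-9/37 + x))
-1426 - z(-35) = -1426 - sqrt(-333 + 1369*(-35))/37 = -1426 - sqrt(-333 - 47915)/37 = -1426 - sqrt(-48248)/37 = -1426 - 2*I*sqrt(12062)/37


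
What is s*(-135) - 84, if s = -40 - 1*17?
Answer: 7611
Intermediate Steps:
s = -57 (s = -40 - 17 = -57)
s*(-135) - 84 = -57*(-135) - 84 = 7695 - 84 = 7611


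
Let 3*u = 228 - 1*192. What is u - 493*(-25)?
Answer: 12337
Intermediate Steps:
u = 12 (u = (228 - 1*192)/3 = (228 - 192)/3 = (⅓)*36 = 12)
u - 493*(-25) = 12 - 493*(-25) = 12 + 12325 = 12337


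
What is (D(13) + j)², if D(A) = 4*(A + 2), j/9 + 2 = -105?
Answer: 815409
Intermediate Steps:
j = -963 (j = -18 + 9*(-105) = -18 - 945 = -963)
D(A) = 8 + 4*A (D(A) = 4*(2 + A) = 8 + 4*A)
(D(13) + j)² = ((8 + 4*13) - 963)² = ((8 + 52) - 963)² = (60 - 963)² = (-903)² = 815409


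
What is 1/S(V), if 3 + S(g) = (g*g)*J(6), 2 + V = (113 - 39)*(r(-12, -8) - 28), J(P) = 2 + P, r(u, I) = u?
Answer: 1/70187549 ≈ 1.4248e-8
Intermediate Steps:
V = -2962 (V = -2 + (113 - 39)*(-12 - 28) = -2 + 74*(-40) = -2 - 2960 = -2962)
S(g) = -3 + 8*g² (S(g) = -3 + (g*g)*(2 + 6) = -3 + g²*8 = -3 + 8*g²)
1/S(V) = 1/(-3 + 8*(-2962)²) = 1/(-3 + 8*8773444) = 1/(-3 + 70187552) = 1/70187549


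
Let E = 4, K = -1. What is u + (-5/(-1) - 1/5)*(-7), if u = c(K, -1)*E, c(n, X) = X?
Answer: -188/5 ≈ -37.600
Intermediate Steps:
u = -4 (u = -1*4 = -4)
u + (-5/(-1) - 1/5)*(-7) = -4 + (-5/(-1) - 1/5)*(-7) = -4 + (-5*(-1) - 1*1/5)*(-7) = -4 + (5 - 1/5)*(-7) = -4 + (24/5)*(-7) = -4 - 168/5 = -188/5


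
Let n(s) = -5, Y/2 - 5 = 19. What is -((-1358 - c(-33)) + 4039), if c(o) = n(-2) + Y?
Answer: -2638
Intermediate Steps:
Y = 48 (Y = 10 + 2*19 = 10 + 38 = 48)
c(o) = 43 (c(o) = -5 + 48 = 43)
-((-1358 - c(-33)) + 4039) = -((-1358 - 1*43) + 4039) = -((-1358 - 43) + 4039) = -(-1401 + 4039) = -1*2638 = -2638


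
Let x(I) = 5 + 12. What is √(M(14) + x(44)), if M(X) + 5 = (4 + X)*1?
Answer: √30 ≈ 5.4772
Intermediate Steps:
x(I) = 17
M(X) = -1 + X (M(X) = -5 + (4 + X)*1 = -5 + (4 + X) = -1 + X)
√(M(14) + x(44)) = √((-1 + 14) + 17) = √(13 + 17) = √30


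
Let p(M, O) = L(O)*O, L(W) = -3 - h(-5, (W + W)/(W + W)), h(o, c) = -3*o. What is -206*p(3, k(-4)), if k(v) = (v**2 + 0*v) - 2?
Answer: 51912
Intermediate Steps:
L(W) = -18 (L(W) = -3 - (-3)*(-5) = -3 - 1*15 = -3 - 15 = -18)
k(v) = -2 + v**2 (k(v) = (v**2 + 0) - 2 = v**2 - 2 = -2 + v**2)
p(M, O) = -18*O
-206*p(3, k(-4)) = -(-3708)*(-2 + (-4)**2) = -(-3708)*(-2 + 16) = -(-3708)*14 = -206*(-252) = 51912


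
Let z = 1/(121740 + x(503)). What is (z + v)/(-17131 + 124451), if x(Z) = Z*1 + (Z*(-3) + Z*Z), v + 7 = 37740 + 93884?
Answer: 6148866554/5013762345 ≈ 1.2264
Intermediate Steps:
v = 131617 (v = -7 + (37740 + 93884) = -7 + 131624 = 131617)
x(Z) = Z² - 2*Z (x(Z) = Z + (-3*Z + Z²) = Z + (Z² - 3*Z) = Z² - 2*Z)
z = 1/373743 (z = 1/(121740 + 503*(-2 + 503)) = 1/(121740 + 503*501) = 1/(121740 + 252003) = 1/373743 ≈ 2.6756e-6)
(z + v)/(-17131 + 124451) = (1/373743 + 131617)/(-17131 + 124451) = (49190932432/373743)/107320 = (49190932432/373743)*(1/107320) = 6148866554/5013762345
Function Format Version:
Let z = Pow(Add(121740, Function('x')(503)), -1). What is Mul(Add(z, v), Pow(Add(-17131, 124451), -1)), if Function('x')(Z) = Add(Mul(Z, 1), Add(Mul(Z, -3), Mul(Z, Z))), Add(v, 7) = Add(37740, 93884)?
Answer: Rational(6148866554, 5013762345) ≈ 1.2264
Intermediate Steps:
v = 131617 (v = Add(-7, Add(37740, 93884)) = Add(-7, 131624) = 131617)
Function('x')(Z) = Add(Pow(Z, 2), Mul(-2, Z)) (Function('x')(Z) = Add(Z, Add(Mul(-3, Z), Pow(Z, 2))) = Add(Z, Add(Pow(Z, 2), Mul(-3, Z))) = Add(Pow(Z, 2), Mul(-2, Z)))
z = Rational(1, 373743) (z = Pow(Add(121740, Mul(503, Add(-2, 503))), -1) = Pow(Add(121740, Mul(503, 501)), -1) = Pow(Add(121740, 252003), -1) = Pow(373743, -1) = Rational(1, 373743) ≈ 2.6756e-6)
Mul(Add(z, v), Pow(Add(-17131, 124451), -1)) = Mul(Add(Rational(1, 373743), 131617), Pow(Add(-17131, 124451), -1)) = Mul(Rational(49190932432, 373743), Pow(107320, -1)) = Mul(Rational(49190932432, 373743), Rational(1, 107320)) = Rational(6148866554, 5013762345)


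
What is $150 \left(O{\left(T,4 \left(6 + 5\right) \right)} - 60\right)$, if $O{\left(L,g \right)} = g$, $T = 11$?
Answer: $-2400$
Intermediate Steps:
$150 \left(O{\left(T,4 \left(6 + 5\right) \right)} - 60\right) = 150 \left(4 \left(6 + 5\right) - 60\right) = 150 \left(4 \cdot 11 - 60\right) = 150 \left(44 - 60\right) = 150 \left(-16\right) = -2400$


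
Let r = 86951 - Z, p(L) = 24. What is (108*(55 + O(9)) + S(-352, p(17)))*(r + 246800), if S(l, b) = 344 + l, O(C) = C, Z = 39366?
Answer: 2032434040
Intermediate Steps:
r = 47585 (r = 86951 - 1*39366 = 86951 - 39366 = 47585)
(108*(55 + O(9)) + S(-352, p(17)))*(r + 246800) = (108*(55 + 9) + (344 - 352))*(47585 + 246800) = (108*64 - 8)*294385 = (6912 - 8)*294385 = 6904*294385 = 2032434040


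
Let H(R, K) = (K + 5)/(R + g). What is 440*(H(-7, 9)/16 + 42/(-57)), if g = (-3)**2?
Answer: -5005/38 ≈ -131.71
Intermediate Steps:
g = 9
H(R, K) = (5 + K)/(9 + R) (H(R, K) = (K + 5)/(R + 9) = (5 + K)/(9 + R))
440*(H(-7, 9)/16 + 42/(-57)) = 440*(((5 + 9)/(9 - 7))/16 + 42/(-57)) = 440*((14/2)*(1/16) + 42*(-1/57)) = 440*(((1/2)*14)*(1/16) - 14/19) = 440*(7*(1/16) - 14/19) = 440*(7/16 - 14/19) = 440*(-91/304) = -5005/38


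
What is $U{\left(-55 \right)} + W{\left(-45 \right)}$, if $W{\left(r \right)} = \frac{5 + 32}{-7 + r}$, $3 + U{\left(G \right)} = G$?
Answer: $- \frac{3053}{52} \approx -58.712$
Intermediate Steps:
$U{\left(G \right)} = -3 + G$
$W{\left(r \right)} = \frac{37}{-7 + r}$
$U{\left(-55 \right)} + W{\left(-45 \right)} = \left(-3 - 55\right) + \frac{37}{-7 - 45} = -58 + \frac{37}{-52} = -58 + 37 \left(- \frac{1}{52}\right) = -58 - \frac{37}{52} = - \frac{3053}{52}$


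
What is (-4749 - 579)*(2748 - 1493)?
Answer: -6686640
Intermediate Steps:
(-4749 - 579)*(2748 - 1493) = -5328*1255 = -6686640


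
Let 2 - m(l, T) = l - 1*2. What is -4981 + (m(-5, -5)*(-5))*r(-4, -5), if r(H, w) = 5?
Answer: -5206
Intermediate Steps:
m(l, T) = 4 - l (m(l, T) = 2 - (l - 1*2) = 2 - (l - 2) = 2 - (-2 + l) = 2 + (2 - l) = 4 - l)
-4981 + (m(-5, -5)*(-5))*r(-4, -5) = -4981 + ((4 - 1*(-5))*(-5))*5 = -4981 + ((4 + 5)*(-5))*5 = -4981 + (9*(-5))*5 = -4981 - 45*5 = -4981 - 225 = -5206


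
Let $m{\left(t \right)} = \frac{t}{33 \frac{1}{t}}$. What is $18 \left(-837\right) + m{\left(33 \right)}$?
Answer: $-15033$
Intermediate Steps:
$m{\left(t \right)} = \frac{t^{2}}{33}$ ($m{\left(t \right)} = t \frac{t}{33} = \frac{t^{2}}{33}$)
$18 \left(-837\right) + m{\left(33 \right)} = 18 \left(-837\right) + \frac{33^{2}}{33} = -15066 + \frac{1}{33} \cdot 1089 = -15066 + 33 = -15033$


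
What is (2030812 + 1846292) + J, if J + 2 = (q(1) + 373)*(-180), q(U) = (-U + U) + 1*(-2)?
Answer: 3810322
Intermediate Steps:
q(U) = -2 (q(U) = 0 - 2 = -2)
J = -66782 (J = -2 + (-2 + 373)*(-180) = -2 + 371*(-180) = -2 - 66780 = -66782)
(2030812 + 1846292) + J = (2030812 + 1846292) - 66782 = 3877104 - 66782 = 3810322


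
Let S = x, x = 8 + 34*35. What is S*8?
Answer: 9584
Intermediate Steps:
x = 1198 (x = 8 + 1190 = 1198)
S = 1198
S*8 = 1198*8 = 9584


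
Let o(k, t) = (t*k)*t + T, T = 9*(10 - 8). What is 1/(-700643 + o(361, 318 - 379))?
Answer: 1/642656 ≈ 1.5560e-6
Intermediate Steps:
T = 18 (T = 9*2 = 18)
o(k, t) = 18 + k*t² (o(k, t) = (t*k)*t + 18 = (k*t)*t + 18 = k*t² + 18 = 18 + k*t²)
1/(-700643 + o(361, 318 - 379)) = 1/(-700643 + (18 + 361*(318 - 379)²)) = 1/(-700643 + (18 + 361*(-61)²)) = 1/(-700643 + (18 + 361*3721)) = 1/(-700643 + (18 + 1343281)) = 1/(-700643 + 1343299) = 1/642656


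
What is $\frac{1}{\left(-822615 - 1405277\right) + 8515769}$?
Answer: $\frac{1}{6287877} \approx 1.5904 \cdot 10^{-7}$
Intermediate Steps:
$\frac{1}{\left(-822615 - 1405277\right) + 8515769} = \frac{1}{-2227892 + 8515769} = \frac{1}{6287877}$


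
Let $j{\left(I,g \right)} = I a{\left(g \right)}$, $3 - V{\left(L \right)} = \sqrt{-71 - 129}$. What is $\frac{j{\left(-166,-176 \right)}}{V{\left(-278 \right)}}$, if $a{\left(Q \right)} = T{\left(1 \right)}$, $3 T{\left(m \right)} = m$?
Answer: $- \frac{166}{209} - \frac{1660 i \sqrt{2}}{627} \approx -0.79426 - 3.7442 i$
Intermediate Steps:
$T{\left(m \right)} = \frac{m}{3}$
$a{\left(Q \right)} = \frac{1}{3}$ ($a{\left(Q \right)} = \frac{1}{3} \cdot 1 = \frac{1}{3}$)
$V{\left(L \right)} = 3 - 10 i \sqrt{2}$ ($V{\left(L \right)} = 3 - \sqrt{-71 - 129} = 3 - \sqrt{-200} = 3 - 10 i \sqrt{2}$)
$j{\left(I,g \right)} = \frac{I}{3}$ ($j{\left(I,g \right)} = I \frac{1}{3} = \frac{I}{3}$)
$\frac{j{\left(-166,-176 \right)}}{V{\left(-278 \right)}} = \frac{\frac{1}{3} \left(-166\right)}{3 - 10 i \sqrt{2}} = - \frac{166}{3 \left(3 - 10 i \sqrt{2}\right)}$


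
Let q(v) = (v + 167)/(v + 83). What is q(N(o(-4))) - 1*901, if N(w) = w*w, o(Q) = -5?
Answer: -8093/9 ≈ -899.22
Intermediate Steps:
N(w) = w**2
q(v) = (167 + v)/(83 + v)
q(N(o(-4))) - 1*901 = (167 + (-5)**2)/(83 + (-5)**2) - 1*901 = (167 + 25)/(83 + 25) - 901 = 192/108 - 901 = (1/108)*192 - 901 = 16/9 - 901 = -8093/9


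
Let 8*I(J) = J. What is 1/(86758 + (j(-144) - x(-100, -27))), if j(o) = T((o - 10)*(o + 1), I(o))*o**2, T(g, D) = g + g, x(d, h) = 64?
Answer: 1/913383078 ≈ 1.0948e-9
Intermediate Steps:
I(J) = J/8
T(g, D) = 2*g
j(o) = 2*o**2*(1 + o)*(-10 + o) (j(o) = (2*((o - 10)*(o + 1)))*o**2 = (2*((-10 + o)*(1 + o)))*o**2 = (2*((1 + o)*(-10 + o)))*o**2 = (2*(1 + o)*(-10 + o))*o**2 = 2*o**2*(1 + o)*(-10 + o))
1/(86758 + (j(-144) - x(-100, -27))) = 1/(86758 + (2*(-144)**2*(-10 + (-144)**2 - 9*(-144)) - 1*64)) = 1/(86758 + (2*20736*(-10 + 20736 + 1296) - 64)) = 1/(86758 + (2*20736*22022 - 64)) = 1/(86758 + (913296384 - 64)) = 1/(86758 + 913296320) = 1/913383078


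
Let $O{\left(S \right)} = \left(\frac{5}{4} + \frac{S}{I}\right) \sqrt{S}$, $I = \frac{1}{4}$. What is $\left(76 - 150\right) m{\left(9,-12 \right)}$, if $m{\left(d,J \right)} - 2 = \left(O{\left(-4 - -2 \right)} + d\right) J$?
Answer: $7844 - 5994 i \sqrt{2} \approx 7844.0 - 8476.8 i$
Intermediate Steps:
$I = \frac{1}{4} \approx 0.25$
$O{\left(S \right)} = \sqrt{S} \left(\frac{5}{4} + 4 S\right)$ ($O{\left(S \right)} = \left(\frac{5}{4} + S \frac{1}{\frac{1}{4}}\right) \sqrt{S} = \left(5 \cdot \frac{1}{4} + S 4\right) \sqrt{S} = \left(\frac{5}{4} + 4 S\right) \sqrt{S} = \sqrt{S} \left(\frac{5}{4} + 4 S\right)$)
$m{\left(d,J \right)} = 2 + J \left(d - \frac{27 i \sqrt{2}}{4}\right)$ ($m{\left(d,J \right)} = 2 + \left(\frac{\sqrt{-4 - -2} \left(5 + 16 \left(-4 - -2\right)\right)}{4} + d\right) J = 2 + \left(\frac{\sqrt{-4 + 2} \left(5 + 16 \left(-4 + 2\right)\right)}{4} + d\right) J = 2 + \left(\frac{\sqrt{-2} \left(5 + 16 \left(-2\right)\right)}{4} + d\right) J = 2 + \left(\frac{i \sqrt{2} \left(5 - 32\right)}{4} + d\right) J = 2 + \left(\frac{1}{4} i \sqrt{2} \left(-27\right) + d\right) J = 2 + \left(- \frac{27 i \sqrt{2}}{4} + d\right) J = 2 + \left(d - \frac{27 i \sqrt{2}}{4}\right) J = 2 + J \left(d - \frac{27 i \sqrt{2}}{4}\right)$)
$\left(76 - 150\right) m{\left(9,-12 \right)} = \left(76 - 150\right) \left(2 - 108 - \frac{27}{4} i \left(-12\right) \sqrt{2}\right) = - 74 \left(2 - 108 + 81 i \sqrt{2}\right) = - 74 \left(-106 + 81 i \sqrt{2}\right) = 7844 - 5994 i \sqrt{2}$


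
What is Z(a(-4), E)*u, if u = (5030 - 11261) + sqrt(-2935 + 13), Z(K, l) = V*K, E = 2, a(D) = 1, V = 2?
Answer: -12462 + 2*I*sqrt(2922) ≈ -12462.0 + 108.11*I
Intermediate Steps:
Z(K, l) = 2*K
u = -6231 + I*sqrt(2922) (u = -6231 + sqrt(-2922) = -6231 + I*sqrt(2922) ≈ -6231.0 + 54.056*I)
Z(a(-4), E)*u = (2*1)*(-6231 + I*sqrt(2922)) = 2*(-6231 + I*sqrt(2922)) = -12462 + 2*I*sqrt(2922)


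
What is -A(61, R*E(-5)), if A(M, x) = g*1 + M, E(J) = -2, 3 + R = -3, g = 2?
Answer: -63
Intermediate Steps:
R = -6 (R = -3 - 3 = -6)
A(M, x) = 2 + M (A(M, x) = 2*1 + M = 2 + M)
-A(61, R*E(-5)) = -(2 + 61) = -1*63 = -63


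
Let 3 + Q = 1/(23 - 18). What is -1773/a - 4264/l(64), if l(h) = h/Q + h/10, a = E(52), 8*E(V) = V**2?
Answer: 3088867/12168 ≈ 253.85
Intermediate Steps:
Q = -14/5 (Q = -3 + 1/(23 - 18) = -3 + 1/5 = -14/5 ≈ -2.8000)
E(V) = V**2/8
a = 338 (a = (1/8)*52**2 = (1/8)*2704 = 338)
l(h) = -9*h/35 (l(h) = h/(-14/5) + h/10 = h*(-5/14) + h*(1/10) = -5*h/14 + h/10 = -9*h/35)
-1773/a - 4264/l(64) = -1773/338 - 4264/((-9/35*64)) = -1773*1/338 - 4264/(-576/35) = -1773/338 - 4264*(-35/576) = -1773/338 + 18655/72 = 3088867/12168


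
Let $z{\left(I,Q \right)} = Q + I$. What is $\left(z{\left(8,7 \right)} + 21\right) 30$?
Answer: $1080$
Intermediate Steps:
$z{\left(I,Q \right)} = I + Q$
$\left(z{\left(8,7 \right)} + 21\right) 30 = \left(\left(8 + 7\right) + 21\right) 30 = \left(15 + 21\right) 30 = 36 \cdot 30 = 1080$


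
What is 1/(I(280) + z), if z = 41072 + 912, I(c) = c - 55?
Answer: 1/42209 ≈ 2.3692e-5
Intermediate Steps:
I(c) = -55 + c
z = 41984
1/(I(280) + z) = 1/((-55 + 280) + 41984) = 1/(225 + 41984) = 1/42209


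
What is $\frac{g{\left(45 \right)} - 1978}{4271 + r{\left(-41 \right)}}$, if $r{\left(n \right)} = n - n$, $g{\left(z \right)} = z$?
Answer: $- \frac{1933}{4271} \approx -0.45259$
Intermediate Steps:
$r{\left(n \right)} = 0$
$\frac{g{\left(45 \right)} - 1978}{4271 + r{\left(-41 \right)}} = \frac{45 - 1978}{4271 + 0} = - \frac{1933}{4271}$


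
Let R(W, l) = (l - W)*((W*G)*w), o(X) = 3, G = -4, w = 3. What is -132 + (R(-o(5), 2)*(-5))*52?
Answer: -46932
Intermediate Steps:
R(W, l) = -12*W*(l - W) (R(W, l) = (l - W)*((W*(-4))*3) = (l - W)*(-4*W*3) = (l - W)*(-12*W) = -12*W*(l - W))
-132 + (R(-o(5), 2)*(-5))*52 = -132 + ((12*(-1*3)*(-1*3 - 1*2))*(-5))*52 = -132 + ((12*(-3)*(-3 - 2))*(-5))*52 = -132 + ((12*(-3)*(-5))*(-5))*52 = -132 + (180*(-5))*52 = -132 - 900*52 = -132 - 46800 = -46932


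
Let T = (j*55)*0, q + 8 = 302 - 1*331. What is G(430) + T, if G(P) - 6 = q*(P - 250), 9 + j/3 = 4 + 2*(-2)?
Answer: -6654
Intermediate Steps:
j = -27 (j = -27 + 3*(4 + 2*(-2)) = -27 + 3*(4 - 4) = -27 + 3*0 = -27 + 0 = -27)
q = -37 (q = -8 + (302 - 1*331) = -8 + (302 - 331) = -8 - 29 = -37)
G(P) = 9256 - 37*P (G(P) = 6 - 37*(P - 250) = 6 - 37*(-250 + P) = 6 + (9250 - 37*P) = 9256 - 37*P)
T = 0 (T = -27*55*0 = -1485*0 = 0)
G(430) + T = (9256 - 37*430) + 0 = (9256 - 15910) + 0 = -6654 + 0 = -6654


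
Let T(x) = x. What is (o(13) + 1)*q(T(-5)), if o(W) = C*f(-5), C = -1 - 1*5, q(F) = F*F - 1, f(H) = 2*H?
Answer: 1464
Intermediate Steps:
q(F) = -1 + F² (q(F) = F² - 1 = -1 + F²)
C = -6 (C = -1 - 5 = -6)
o(W) = 60 (o(W) = -12*(-5) = -6*(-10) = 60)
(o(13) + 1)*q(T(-5)) = (60 + 1)*(-1 + (-5)²) = 61*(-1 + 25) = 61*24 = 1464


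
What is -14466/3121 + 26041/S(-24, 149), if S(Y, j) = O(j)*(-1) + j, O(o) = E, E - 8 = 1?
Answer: 79248721/436940 ≈ 181.37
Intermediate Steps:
E = 9 (E = 8 + 1 = 9)
O(o) = 9
S(Y, j) = -9 + j (S(Y, j) = 9*(-1) + j = -9 + j)
-14466/3121 + 26041/S(-24, 149) = -14466/3121 + 26041/(-9 + 149) = -14466*1/3121 + 26041/140 = -14466/3121 + 26041*(1/140) = -14466/3121 + 26041/140 = 79248721/436940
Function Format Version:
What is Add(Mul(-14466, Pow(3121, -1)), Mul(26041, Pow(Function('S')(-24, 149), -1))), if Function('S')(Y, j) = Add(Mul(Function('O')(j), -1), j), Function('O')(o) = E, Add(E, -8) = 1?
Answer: Rational(79248721, 436940) ≈ 181.37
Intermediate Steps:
E = 9 (E = Add(8, 1) = 9)
Function('O')(o) = 9
Function('S')(Y, j) = Add(-9, j) (Function('S')(Y, j) = Add(Mul(9, -1), j) = Add(-9, j))
Add(Mul(-14466, Pow(3121, -1)), Mul(26041, Pow(Function('S')(-24, 149), -1))) = Add(Mul(-14466, Pow(3121, -1)), Mul(26041, Pow(Add(-9, 149), -1))) = Add(Mul(-14466, Rational(1, 3121)), Mul(26041, Pow(140, -1))) = Add(Rational(-14466, 3121), Mul(26041, Rational(1, 140))) = Add(Rational(-14466, 3121), Rational(26041, 140)) = Rational(79248721, 436940)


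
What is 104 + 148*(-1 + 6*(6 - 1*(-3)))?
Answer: 7948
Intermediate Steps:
104 + 148*(-1 + 6*(6 - 1*(-3))) = 104 + 148*(-1 + 6*(6 + 3)) = 104 + 148*(-1 + 6*9) = 104 + 148*(-1 + 54) = 104 + 148*53 = 104 + 7844 = 7948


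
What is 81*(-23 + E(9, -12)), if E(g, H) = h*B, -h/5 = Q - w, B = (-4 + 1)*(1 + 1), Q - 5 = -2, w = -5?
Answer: 17577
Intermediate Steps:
Q = 3 (Q = 5 - 2 = 3)
B = -6 (B = -3*2 = -6)
h = -40 (h = -5*(3 - 1*(-5)) = -5*(3 + 5) = -5*8 = -40)
E(g, H) = 240 (E(g, H) = -40*(-6) = 240)
81*(-23 + E(9, -12)) = 81*(-23 + 240) = 81*217 = 17577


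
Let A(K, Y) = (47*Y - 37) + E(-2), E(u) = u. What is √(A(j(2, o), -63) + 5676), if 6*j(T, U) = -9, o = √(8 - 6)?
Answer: 2*√669 ≈ 51.730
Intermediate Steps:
o = √2 ≈ 1.4142
j(T, U) = -3/2 (j(T, U) = (⅙)*(-9) = -3/2)
A(K, Y) = -39 + 47*Y (A(K, Y) = (47*Y - 37) - 2 = (-37 + 47*Y) - 2 = -39 + 47*Y)
√(A(j(2, o), -63) + 5676) = √((-39 + 47*(-63)) + 5676) = √((-39 - 2961) + 5676) = √(-3000 + 5676) = √2676 = 2*√669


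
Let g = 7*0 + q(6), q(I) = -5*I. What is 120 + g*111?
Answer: -3210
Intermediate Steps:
g = -30 (g = 7*0 - 5*6 = 0 - 30 = -30)
120 + g*111 = 120 - 30*111 = 120 - 3330 = -3210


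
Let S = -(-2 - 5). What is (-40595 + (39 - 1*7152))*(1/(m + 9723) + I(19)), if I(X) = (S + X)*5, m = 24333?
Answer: -52804180487/8514 ≈ -6.2020e+6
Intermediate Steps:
S = 7 (S = -1*(-7) = 7)
I(X) = 35 + 5*X (I(X) = (7 + X)*5 = 35 + 5*X)
(-40595 + (39 - 1*7152))*(1/(m + 9723) + I(19)) = (-40595 + (39 - 1*7152))*(1/(24333 + 9723) + (35 + 5*19)) = (-40595 + (39 - 7152))*(1/34056 + (35 + 95)) = (-40595 - 7113)*(1/34056 + 130) = -47708*4427281/34056 = -52804180487/8514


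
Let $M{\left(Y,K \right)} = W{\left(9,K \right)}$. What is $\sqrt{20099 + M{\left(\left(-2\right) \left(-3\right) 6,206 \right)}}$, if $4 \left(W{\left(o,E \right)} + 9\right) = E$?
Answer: $\frac{\sqrt{80566}}{2} \approx 141.92$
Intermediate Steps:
$W{\left(o,E \right)} = -9 + \frac{E}{4}$
$M{\left(Y,K \right)} = -9 + \frac{K}{4}$
$\sqrt{20099 + M{\left(\left(-2\right) \left(-3\right) 6,206 \right)}} = \sqrt{20099 + \left(-9 + \frac{1}{4} \cdot 206\right)} = \sqrt{20099 + \left(-9 + \frac{103}{2}\right)} = \sqrt{20099 + \frac{85}{2}} = \sqrt{\frac{40283}{2}} = \frac{\sqrt{80566}}{2}$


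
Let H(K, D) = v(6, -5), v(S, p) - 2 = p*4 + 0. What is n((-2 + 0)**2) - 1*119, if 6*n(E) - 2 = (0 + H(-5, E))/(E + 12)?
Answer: -5705/48 ≈ -118.85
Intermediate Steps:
v(S, p) = 2 + 4*p (v(S, p) = 2 + (p*4 + 0) = 2 + (4*p + 0) = 2 + 4*p)
H(K, D) = -18 (H(K, D) = 2 + 4*(-5) = 2 - 20 = -18)
n(E) = 1/3 - 3/(12 + E) (n(E) = 1/3 + ((0 - 18)/(E + 12))/6 = 1/3 + (-18/(12 + E))/6 = 1/3 - 3/(12 + E))
n((-2 + 0)**2) - 1*119 = (3 + (-2 + 0)**2)/(3*(12 + (-2 + 0)**2)) - 1*119 = (3 + (-2)**2)/(3*(12 + (-2)**2)) - 119 = (3 + 4)/(3*(12 + 4)) - 119 = (1/3)*7/16 - 119 = (1/3)*(1/16)*7 - 119 = 7/48 - 119 = -5705/48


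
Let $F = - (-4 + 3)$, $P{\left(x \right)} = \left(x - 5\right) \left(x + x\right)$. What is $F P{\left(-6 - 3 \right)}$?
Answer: $252$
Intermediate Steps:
$P{\left(x \right)} = 2 x \left(-5 + x\right)$ ($P{\left(x \right)} = \left(-5 + x\right) 2 x = 2 x \left(-5 + x\right)$)
$F = 1$ ($F = \left(-1\right) \left(-1\right) = 1$)
$F P{\left(-6 - 3 \right)} = 1 \cdot 2 \left(-6 - 3\right) \left(-5 - 9\right) = 1 \cdot 2 \left(-9\right) \left(-5 - 9\right) = 1 \cdot 2 \left(-9\right) \left(-14\right) = 1 \cdot 252 = 252$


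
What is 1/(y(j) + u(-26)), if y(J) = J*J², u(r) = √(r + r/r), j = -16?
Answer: -4096/16777241 - 5*I/16777241 ≈ -0.00024414 - 2.9802e-7*I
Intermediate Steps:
u(r) = √(1 + r) (u(r) = √(r + 1) = √(1 + r))
y(J) = J³
1/(y(j) + u(-26)) = 1/((-16)³ + √(1 - 26)) = 1/(-4096 + √(-25)) = 1/(-4096 + 5*I) = (-4096 - 5*I)/16777241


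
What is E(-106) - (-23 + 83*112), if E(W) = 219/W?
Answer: -983157/106 ≈ -9275.1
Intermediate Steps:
E(-106) - (-23 + 83*112) = 219/(-106) - (-23 + 83*112) = 219*(-1/106) - (-23 + 9296) = -219/106 - 1*9273 = -219/106 - 9273 = -983157/106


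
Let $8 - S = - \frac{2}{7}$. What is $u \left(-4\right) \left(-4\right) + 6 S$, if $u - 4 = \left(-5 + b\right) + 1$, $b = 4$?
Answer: $\frac{796}{7} \approx 113.71$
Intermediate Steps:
$S = \frac{58}{7}$ ($S = 8 - - \frac{2}{7} = 8 + \frac{2}{7} = \frac{58}{7} \approx 8.2857$)
$u = 4$ ($u = 4 + \left(\left(-5 + 4\right) + 1\right) = 4 + \left(-1 + 1\right) = 4 + 0 = 4$)
$u \left(-4\right) \left(-4\right) + 6 S = 4 \left(-4\right) \left(-4\right) + 6 \cdot \frac{58}{7} = \left(-16\right) \left(-4\right) + \frac{348}{7} = 64 + \frac{348}{7} = \frac{796}{7}$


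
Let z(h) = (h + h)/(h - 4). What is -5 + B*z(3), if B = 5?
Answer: -35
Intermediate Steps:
z(h) = 2*h/(-4 + h) (z(h) = (2*h)/(-4 + h) = 2*h/(-4 + h))
-5 + B*z(3) = -5 + 5*(2*3/(-4 + 3)) = -5 + 5*(2*3/(-1)) = -5 + 5*(2*3*(-1)) = -5 + 5*(-6) = -5 - 30 = -35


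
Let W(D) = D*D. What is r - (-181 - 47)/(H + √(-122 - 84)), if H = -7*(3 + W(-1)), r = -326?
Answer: -54854/165 - 38*I*√206/165 ≈ -332.45 - 3.3055*I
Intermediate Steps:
W(D) = D²
H = -28 (H = -7*(3 + (-1)²) = -7*(3 + 1) = -7*4 = -28)
r - (-181 - 47)/(H + √(-122 - 84)) = -326 - (-181 - 47)/(-28 + √(-122 - 84)) = -326 - (-228)/(-28 + √(-206)) = -326 - (-228)/(-28 + I*√206) = -326 + 228/(-28 + I*√206)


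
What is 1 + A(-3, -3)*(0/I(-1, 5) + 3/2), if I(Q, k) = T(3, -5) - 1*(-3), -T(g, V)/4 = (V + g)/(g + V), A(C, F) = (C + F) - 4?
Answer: -14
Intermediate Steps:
A(C, F) = -4 + C + F
T(g, V) = -4 (T(g, V) = -4*(V + g)/(g + V) = -4*(V + g)/(V + g) = -4*1 = -4)
I(Q, k) = -1 (I(Q, k) = -4 - 1*(-3) = -4 + 3 = -1)
1 + A(-3, -3)*(0/I(-1, 5) + 3/2) = 1 + (-4 - 3 - 3)*(0/(-1) + 3/2) = 1 - 10*(0*(-1) + 3*(1/2)) = 1 - 10*(0 + 3/2) = 1 - 10*3/2 = 1 - 15 = -14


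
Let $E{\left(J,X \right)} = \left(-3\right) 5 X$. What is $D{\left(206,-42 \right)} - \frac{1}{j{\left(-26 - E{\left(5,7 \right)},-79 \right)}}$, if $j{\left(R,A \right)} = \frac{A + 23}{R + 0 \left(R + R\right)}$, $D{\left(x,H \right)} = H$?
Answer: $- \frac{2273}{56} \approx -40.589$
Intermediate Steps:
$E{\left(J,X \right)} = - 15 X$
$j{\left(R,A \right)} = \frac{23 + A}{R}$ ($j{\left(R,A \right)} = \frac{23 + A}{R + 0 \cdot 2 R} = \frac{23 + A}{R + 0} = \frac{23 + A}{R}$)
$D{\left(206,-42 \right)} - \frac{1}{j{\left(-26 - E{\left(5,7 \right)},-79 \right)}} = -42 - \frac{1}{\frac{1}{-26 - \left(-15\right) 7} \left(23 - 79\right)} = -42 - \frac{1}{\frac{1}{-26 - -105} \left(-56\right)} = -42 - \frac{1}{\frac{1}{-26 + 105} \left(-56\right)} = -42 - \frac{1}{\frac{1}{79} \left(-56\right)} = -42 - \frac{1}{- \frac{56}{79}} = -42 - - \frac{79}{56} = -42 + \frac{79}{56} = - \frac{2273}{56}$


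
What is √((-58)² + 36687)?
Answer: 11*√331 ≈ 200.13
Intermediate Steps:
√((-58)² + 36687) = √(3364 + 36687) = √40051 = 11*√331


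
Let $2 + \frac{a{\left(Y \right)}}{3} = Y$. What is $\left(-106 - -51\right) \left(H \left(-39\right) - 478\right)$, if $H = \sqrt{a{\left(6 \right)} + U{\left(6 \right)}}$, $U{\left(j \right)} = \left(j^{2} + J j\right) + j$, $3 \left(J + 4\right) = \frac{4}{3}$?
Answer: $26290 + 5005 \sqrt{6} \approx 38550.0$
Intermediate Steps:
$a{\left(Y \right)} = -6 + 3 Y$
$J = - \frac{32}{9}$ ($J = -4 + \frac{4 \cdot \frac{1}{3}}{3} = -4 + \frac{1}{3} \cdot \frac{4}{3} = -4 + \frac{4}{9} = - \frac{32}{9} \approx -3.5556$)
$U{\left(j \right)} = j^{2} - \frac{23 j}{9}$ ($U{\left(j \right)} = \left(j^{2} - \frac{32 j}{9}\right) + j = j^{2} - \frac{23 j}{9}$)
$H = \frac{7 \sqrt{6}}{3}$ ($H = \sqrt{\left(-6 + 3 \cdot 6\right) + \frac{1}{9} \cdot 6 \left(-23 + 9 \cdot 6\right)} = \sqrt{\left(-6 + 18\right) + \frac{1}{9} \cdot 6 \left(-23 + 54\right)} = \sqrt{12 + \frac{1}{9} \cdot 6 \cdot 31} = \sqrt{12 + \frac{62}{3}} = \sqrt{\frac{98}{3}} = \frac{7 \sqrt{6}}{3} \approx 5.7155$)
$\left(-106 - -51\right) \left(H \left(-39\right) - 478\right) = \left(-106 - -51\right) \left(\frac{7 \sqrt{6}}{3} \left(-39\right) - 478\right) = \left(-106 + 51\right) \left(- 91 \sqrt{6} - 478\right) = - 55 \left(-478 - 91 \sqrt{6}\right) = 26290 + 5005 \sqrt{6}$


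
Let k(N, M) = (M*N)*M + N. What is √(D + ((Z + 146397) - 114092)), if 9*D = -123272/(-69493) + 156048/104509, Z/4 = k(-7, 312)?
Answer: I*√1278573079351424017020584011/21787931811 ≈ 1641.1*I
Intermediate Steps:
k(N, M) = N + N*M² (k(N, M) = N*M² + N = N + N*M²)
Z = -2725660 (Z = 4*(-7*(1 + 312²)) = 4*(-7*(1 + 97344)) = 4*(-7*97345) = 4*(-681415) = -2725660)
D = 23727277112/65363795433 (D = (-123272/(-69493) + 156048/104509)/9 = (-123272*(-1/69493) + 156048*(1/104509))/9 = (123272/69493 + 156048/104509)/9 = (⅑)*(23727277112/7262643937) = 23727277112/65363795433 ≈ 0.36300)
√(D + ((Z + 146397) - 114092)) = √(23727277112/65363795433 + ((-2725660 + 146397) - 114092)) = √(23727277112/65363795433 + (-2579263 - 114092)) = √(23727277112/65363795433 - 2693355) = √(-176047881521170603/65363795433) = I*√1278573079351424017020584011/21787931811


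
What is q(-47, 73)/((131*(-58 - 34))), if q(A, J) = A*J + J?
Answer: 73/262 ≈ 0.27863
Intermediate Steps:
q(A, J) = J + A*J
q(-47, 73)/((131*(-58 - 34))) = (73*(1 - 47))/((131*(-58 - 34))) = (73*(-46))/((131*(-92))) = -3358/(-12052) = -3358*(-1/12052) = 73/262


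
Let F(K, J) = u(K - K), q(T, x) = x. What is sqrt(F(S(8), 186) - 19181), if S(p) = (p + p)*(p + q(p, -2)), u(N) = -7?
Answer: 6*I*sqrt(533) ≈ 138.52*I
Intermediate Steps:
S(p) = 2*p*(-2 + p) (S(p) = (p + p)*(p - 2) = (2*p)*(-2 + p) = 2*p*(-2 + p))
F(K, J) = -7
sqrt(F(S(8), 186) - 19181) = sqrt(-7 - 19181) = sqrt(-19188) = 6*I*sqrt(533)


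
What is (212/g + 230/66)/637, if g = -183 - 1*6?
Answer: 4913/1324323 ≈ 0.0037098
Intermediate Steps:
g = -189 (g = -183 - 6 = -189)
(212/g + 230/66)/637 = (212/(-189) + 230/66)/637 = (212*(-1/189) + 230*(1/66))*(1/637) = (-212/189 + 115/33)*(1/637) = (4913/2079)*(1/637) = 4913/1324323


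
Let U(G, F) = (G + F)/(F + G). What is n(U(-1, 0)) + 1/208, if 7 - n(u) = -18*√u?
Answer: 5201/208 ≈ 25.005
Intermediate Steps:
U(G, F) = 1 (U(G, F) = (F + G)/(F + G) = 1)
n(u) = 7 + 18*√u (n(u) = 7 - (-18)*√u = 7 + 18*√u)
n(U(-1, 0)) + 1/208 = (7 + 18*√1) + 1/208 = (7 + 18*1) + 1/208 = (7 + 18) + 1/208 = 25 + 1/208 = 5201/208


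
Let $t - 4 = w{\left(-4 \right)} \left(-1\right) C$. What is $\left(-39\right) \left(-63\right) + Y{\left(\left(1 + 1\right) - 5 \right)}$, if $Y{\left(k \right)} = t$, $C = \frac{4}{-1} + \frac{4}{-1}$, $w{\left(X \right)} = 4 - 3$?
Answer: $2469$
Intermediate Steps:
$w{\left(X \right)} = 1$
$C = -8$ ($C = 4 \left(-1\right) + 4 \left(-1\right) = -4 - 4 = -8$)
$t = 12$ ($t = 4 + 1 \left(-1\right) \left(-8\right) = 4 - -8 = 4 + 8 = 12$)
$Y{\left(k \right)} = 12$
$\left(-39\right) \left(-63\right) + Y{\left(\left(1 + 1\right) - 5 \right)} = \left(-39\right) \left(-63\right) + 12 = 2457 + 12 = 2469$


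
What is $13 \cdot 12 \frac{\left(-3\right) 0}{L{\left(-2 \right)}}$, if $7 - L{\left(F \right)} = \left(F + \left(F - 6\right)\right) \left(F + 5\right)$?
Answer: $0$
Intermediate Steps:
$L{\left(F \right)} = 7 - \left(-6 + 2 F\right) \left(5 + F\right)$ ($L{\left(F \right)} = 7 - \left(F + \left(F - 6\right)\right) \left(F + 5\right) = 7 - \left(F + \left(F - 6\right)\right) \left(5 + F\right) = 7 - \left(F + \left(-6 + F\right)\right) \left(5 + F\right) = 7 - \left(-6 + 2 F\right) \left(5 + F\right)$)
$13 \cdot 12 \frac{\left(-3\right) 0}{L{\left(-2 \right)}} = 13 \cdot 12 \frac{\left(-3\right) 0}{37 - -8 - 2 \left(-2\right)^{2}} = 156 \frac{0}{37 + 8 - 8} = 156 \cdot \frac{0}{37} = 156 \cdot 0 \cdot \frac{1}{37} = 156 \cdot 0 = 0$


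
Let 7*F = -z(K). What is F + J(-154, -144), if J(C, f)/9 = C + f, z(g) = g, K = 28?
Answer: -2686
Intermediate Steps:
J(C, f) = 9*C + 9*f (J(C, f) = 9*(C + f) = 9*C + 9*f)
F = -4 (F = (-1*28)/7 = (⅐)*(-28) = -4)
F + J(-154, -144) = -4 + (9*(-154) + 9*(-144)) = -4 + (-1386 - 1296) = -4 - 2682 = -2686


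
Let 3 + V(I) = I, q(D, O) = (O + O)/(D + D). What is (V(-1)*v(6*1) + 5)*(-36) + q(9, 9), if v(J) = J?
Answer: 685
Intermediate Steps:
q(D, O) = O/D (q(D, O) = (2*O)/((2*D)) = (2*O)*(1/(2*D)) = O/D)
V(I) = -3 + I
(V(-1)*v(6*1) + 5)*(-36) + q(9, 9) = ((-3 - 1)*(6*1) + 5)*(-36) + 9/9 = (-4*6 + 5)*(-36) + 9*(⅑) = (-24 + 5)*(-36) + 1 = -19*(-36) + 1 = 684 + 1 = 685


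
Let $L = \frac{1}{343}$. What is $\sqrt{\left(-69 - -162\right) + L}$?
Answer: $\frac{10 \sqrt{2233}}{49} \approx 9.6438$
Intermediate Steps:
$L = \frac{1}{343} \approx 0.0029155$
$\sqrt{\left(-69 - -162\right) + L} = \sqrt{\left(-69 - -162\right) + \frac{1}{343}} = \sqrt{\left(-69 + 162\right) + \frac{1}{343}} = \sqrt{93 + \frac{1}{343}} = \sqrt{\frac{31900}{343}} = \frac{10 \sqrt{2233}}{49}$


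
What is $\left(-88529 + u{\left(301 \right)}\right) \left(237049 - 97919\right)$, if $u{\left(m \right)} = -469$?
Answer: $-12382291740$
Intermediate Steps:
$\left(-88529 + u{\left(301 \right)}\right) \left(237049 - 97919\right) = \left(-88529 - 469\right) \left(237049 - 97919\right) = \left(-88998\right) 139130 = -12382291740$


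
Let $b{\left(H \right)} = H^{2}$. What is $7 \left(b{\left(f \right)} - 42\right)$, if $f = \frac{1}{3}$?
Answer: $- \frac{2639}{9} \approx -293.22$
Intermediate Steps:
$f = \frac{1}{3} \approx 0.33333$
$7 \left(b{\left(f \right)} - 42\right) = 7 \left(\left(\frac{1}{3}\right)^{2} - 42\right) = 7 \left(\frac{1}{9} - 42\right) = 7 \left(- \frac{377}{9}\right) = - \frac{2639}{9}$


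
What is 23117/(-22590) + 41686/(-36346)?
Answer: -890948611/410528070 ≈ -2.1702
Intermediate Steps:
23117/(-22590) + 41686/(-36346) = 23117*(-1/22590) + 41686*(-1/36346) = -23117/22590 - 20843/18173 = -890948611/410528070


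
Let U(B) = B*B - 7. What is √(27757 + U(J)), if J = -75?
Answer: 5*√1335 ≈ 182.69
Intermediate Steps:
U(B) = -7 + B² (U(B) = B² - 7 = -7 + B²)
√(27757 + U(J)) = √(27757 + (-7 + (-75)²)) = √(27757 + (-7 + 5625)) = √(27757 + 5618) = √33375 = 5*√1335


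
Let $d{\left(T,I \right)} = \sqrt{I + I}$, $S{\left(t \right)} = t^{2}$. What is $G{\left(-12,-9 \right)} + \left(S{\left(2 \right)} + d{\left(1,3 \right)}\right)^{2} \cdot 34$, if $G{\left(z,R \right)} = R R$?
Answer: $829 + 272 \sqrt{6} \approx 1495.3$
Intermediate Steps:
$G{\left(z,R \right)} = R^{2}$
$d{\left(T,I \right)} = \sqrt{2} \sqrt{I}$ ($d{\left(T,I \right)} = \sqrt{2 I} = \sqrt{2} \sqrt{I}$)
$G{\left(-12,-9 \right)} + \left(S{\left(2 \right)} + d{\left(1,3 \right)}\right)^{2} \cdot 34 = \left(-9\right)^{2} + \left(2^{2} + \sqrt{2} \sqrt{3}\right)^{2} \cdot 34 = 81 + \left(4 + \sqrt{6}\right)^{2} \cdot 34 = 81 + 34 \left(4 + \sqrt{6}\right)^{2}$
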